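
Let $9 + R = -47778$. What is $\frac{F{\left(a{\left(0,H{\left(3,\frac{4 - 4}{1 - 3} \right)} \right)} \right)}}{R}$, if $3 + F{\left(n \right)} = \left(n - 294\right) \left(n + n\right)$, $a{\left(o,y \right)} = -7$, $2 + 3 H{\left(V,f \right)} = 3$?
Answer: $- \frac{4211}{47787} \approx -0.08812$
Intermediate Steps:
$H{\left(V,f \right)} = \frac{1}{3}$ ($H{\left(V,f \right)} = - \frac{2}{3} + \frac{1}{3} \cdot 3 = - \frac{2}{3} + 1 = \frac{1}{3}$)
$R = -47787$ ($R = -9 - 47778 = -47787$)
$F{\left(n \right)} = -3 + 2 n \left(-294 + n\right)$ ($F{\left(n \right)} = -3 + \left(n - 294\right) \left(n + n\right) = -3 + \left(-294 + n\right) 2 n = -3 + 2 n \left(-294 + n\right)$)
$\frac{F{\left(a{\left(0,H{\left(3,\frac{4 - 4}{1 - 3} \right)} \right)} \right)}}{R} = \frac{-3 - -4116 + 2 \left(-7\right)^{2}}{-47787} = \left(-3 + 4116 + 2 \cdot 49\right) \left(- \frac{1}{47787}\right) = \left(-3 + 4116 + 98\right) \left(- \frac{1}{47787}\right) = 4211 \left(- \frac{1}{47787}\right) = - \frac{4211}{47787}$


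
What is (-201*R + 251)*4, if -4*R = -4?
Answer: 200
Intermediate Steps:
R = 1 (R = -1/4*(-4) = 1)
(-201*R + 251)*4 = (-201*1 + 251)*4 = (-201 + 251)*4 = 50*4 = 200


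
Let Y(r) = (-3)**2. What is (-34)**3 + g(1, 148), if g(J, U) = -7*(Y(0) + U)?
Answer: -40403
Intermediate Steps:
Y(r) = 9
g(J, U) = -63 - 7*U (g(J, U) = -7*(9 + U) = -63 - 7*U)
(-34)**3 + g(1, 148) = (-34)**3 + (-63 - 7*148) = -39304 + (-63 - 1036) = -39304 - 1099 = -40403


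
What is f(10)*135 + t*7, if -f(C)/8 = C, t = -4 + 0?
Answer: -10828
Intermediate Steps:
t = -4
f(C) = -8*C
f(10)*135 + t*7 = -8*10*135 - 4*7 = -80*135 - 28 = -10800 - 28 = -10828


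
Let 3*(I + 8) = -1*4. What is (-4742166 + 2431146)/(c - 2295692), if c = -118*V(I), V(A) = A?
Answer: 1733265/1720943 ≈ 1.0072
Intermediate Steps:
I = -28/3 (I = -8 + (-1*4)/3 = -8 + (1/3)*(-4) = -8 - 4/3 = -28/3 ≈ -9.3333)
c = 3304/3 (c = -118*(-28/3) = 3304/3 ≈ 1101.3)
(-4742166 + 2431146)/(c - 2295692) = (-4742166 + 2431146)/(3304/3 - 2295692) = -2311020/(-6883772/3) = -2311020*(-3/6883772) = 1733265/1720943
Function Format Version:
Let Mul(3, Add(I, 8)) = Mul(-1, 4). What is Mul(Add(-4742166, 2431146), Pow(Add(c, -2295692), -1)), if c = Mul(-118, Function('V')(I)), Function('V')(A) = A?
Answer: Rational(1733265, 1720943) ≈ 1.0072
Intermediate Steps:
I = Rational(-28, 3) (I = Add(-8, Mul(Rational(1, 3), Mul(-1, 4))) = Add(-8, Mul(Rational(1, 3), -4)) = Add(-8, Rational(-4, 3)) = Rational(-28, 3) ≈ -9.3333)
c = Rational(3304, 3) (c = Mul(-118, Rational(-28, 3)) = Rational(3304, 3) ≈ 1101.3)
Mul(Add(-4742166, 2431146), Pow(Add(c, -2295692), -1)) = Mul(Add(-4742166, 2431146), Pow(Add(Rational(3304, 3), -2295692), -1)) = Mul(-2311020, Pow(Rational(-6883772, 3), -1)) = Mul(-2311020, Rational(-3, 6883772)) = Rational(1733265, 1720943)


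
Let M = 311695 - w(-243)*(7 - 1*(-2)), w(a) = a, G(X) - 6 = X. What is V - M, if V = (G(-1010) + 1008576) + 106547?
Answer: 800237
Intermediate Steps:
G(X) = 6 + X
V = 1114119 (V = ((6 - 1010) + 1008576) + 106547 = (-1004 + 1008576) + 106547 = 1007572 + 106547 = 1114119)
M = 313882 (M = 311695 - (-243)*(7 - 1*(-2)) = 311695 - (-243)*(7 + 2) = 311695 - (-243)*9 = 311695 - 1*(-2187) = 311695 + 2187 = 313882)
V - M = 1114119 - 1*313882 = 1114119 - 313882 = 800237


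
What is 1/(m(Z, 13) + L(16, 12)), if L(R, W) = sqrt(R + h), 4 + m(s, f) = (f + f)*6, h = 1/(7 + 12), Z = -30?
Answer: 2888/438671 - sqrt(5795)/438671 ≈ 0.0064100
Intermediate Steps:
h = 1/19 ≈ 0.052632
m(s, f) = -4 + 12*f (m(s, f) = -4 + (f + f)*6 = -4 + (2*f)*6 = -4 + 12*f)
L(R, W) = sqrt(1/19 + R) (L(R, W) = sqrt(R + 1/19) = sqrt(1/19 + R))
1/(m(Z, 13) + L(16, 12)) = 1/((-4 + 12*13) + sqrt(19 + 361*16)/19) = 1/((-4 + 156) + sqrt(19 + 5776)/19) = 1/(152 + sqrt(5795)/19)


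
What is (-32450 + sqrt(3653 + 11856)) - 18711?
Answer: -51161 + sqrt(15509) ≈ -51036.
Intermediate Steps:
(-32450 + sqrt(3653 + 11856)) - 18711 = (-32450 + sqrt(15509)) - 18711 = -51161 + sqrt(15509)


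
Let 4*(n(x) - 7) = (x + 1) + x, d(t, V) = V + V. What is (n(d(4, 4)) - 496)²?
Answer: 3759721/16 ≈ 2.3498e+5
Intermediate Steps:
d(t, V) = 2*V
n(x) = 29/4 + x/2 (n(x) = 7 + ((x + 1) + x)/4 = 7 + ((1 + x) + x)/4 = 7 + (1 + 2*x)/4 = 7 + (¼ + x/2) = 29/4 + x/2)
(n(d(4, 4)) - 496)² = ((29/4 + (2*4)/2) - 496)² = ((29/4 + (½)*8) - 496)² = ((29/4 + 4) - 496)² = (45/4 - 496)² = (-1939/4)² = 3759721/16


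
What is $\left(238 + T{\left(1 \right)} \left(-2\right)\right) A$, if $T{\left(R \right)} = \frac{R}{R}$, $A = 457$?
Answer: $107852$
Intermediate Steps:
$T{\left(R \right)} = 1$
$\left(238 + T{\left(1 \right)} \left(-2\right)\right) A = \left(238 + 1 \left(-2\right)\right) 457 = \left(238 - 2\right) 457 = 236 \cdot 457 = 107852$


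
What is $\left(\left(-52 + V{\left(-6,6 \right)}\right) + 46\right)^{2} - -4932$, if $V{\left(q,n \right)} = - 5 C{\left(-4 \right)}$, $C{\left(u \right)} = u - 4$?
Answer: $6088$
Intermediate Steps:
$C{\left(u \right)} = -4 + u$
$V{\left(q,n \right)} = 40$ ($V{\left(q,n \right)} = - 5 \left(-4 - 4\right) = \left(-5\right) \left(-8\right) = 40$)
$\left(\left(-52 + V{\left(-6,6 \right)}\right) + 46\right)^{2} - -4932 = \left(\left(-52 + 40\right) + 46\right)^{2} - -4932 = \left(-12 + 46\right)^{2} + 4932 = 34^{2} + 4932 = 1156 + 4932 = 6088$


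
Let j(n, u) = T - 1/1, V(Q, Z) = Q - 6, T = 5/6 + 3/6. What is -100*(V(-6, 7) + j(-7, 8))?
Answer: 3500/3 ≈ 1166.7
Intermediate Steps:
T = 4/3 (T = 5*(⅙) + 3*(⅙) = ⅚ + ½ = 4/3 ≈ 1.3333)
V(Q, Z) = -6 + Q
j(n, u) = ⅓ (j(n, u) = 4/3 - 1/1 = 4/3 - 1*1 = 4/3 - 1 = ⅓)
-100*(V(-6, 7) + j(-7, 8)) = -100*((-6 - 6) + ⅓) = -100*(-12 + ⅓) = -100*(-35/3) = 3500/3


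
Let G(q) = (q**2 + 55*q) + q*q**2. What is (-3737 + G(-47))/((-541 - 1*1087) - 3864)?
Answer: 26984/1373 ≈ 19.653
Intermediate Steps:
G(q) = q**2 + q**3 + 55*q (G(q) = (q**2 + 55*q) + q**3 = q**2 + q**3 + 55*q)
(-3737 + G(-47))/((-541 - 1*1087) - 3864) = (-3737 - 47*(55 - 47 + (-47)**2))/((-541 - 1*1087) - 3864) = (-3737 - 47*(55 - 47 + 2209))/((-541 - 1087) - 3864) = (-3737 - 47*2217)/(-1628 - 3864) = (-3737 - 104199)/(-5492) = -107936*(-1/5492) = 26984/1373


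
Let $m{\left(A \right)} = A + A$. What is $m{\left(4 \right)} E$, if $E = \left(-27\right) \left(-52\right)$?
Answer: $11232$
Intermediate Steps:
$E = 1404$
$m{\left(A \right)} = 2 A$
$m{\left(4 \right)} E = 2 \cdot 4 \cdot 1404 = 8 \cdot 1404 = 11232$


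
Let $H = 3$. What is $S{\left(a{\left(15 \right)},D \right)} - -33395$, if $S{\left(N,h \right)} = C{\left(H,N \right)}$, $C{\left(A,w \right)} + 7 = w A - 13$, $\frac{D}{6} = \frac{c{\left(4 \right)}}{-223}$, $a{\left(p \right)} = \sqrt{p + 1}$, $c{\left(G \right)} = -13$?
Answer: $33387$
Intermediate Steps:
$a{\left(p \right)} = \sqrt{1 + p}$
$D = \frac{78}{223}$ ($D = 6 \left(- \frac{13}{-223}\right) = 6 \left(\left(-13\right) \left(- \frac{1}{223}\right)\right) = 6 \cdot \frac{13}{223} = \frac{78}{223} \approx 0.34978$)
$C{\left(A,w \right)} = -20 + A w$ ($C{\left(A,w \right)} = -7 + \left(w A - 13\right) = -7 + \left(A w - 13\right) = -7 + \left(-13 + A w\right) = -20 + A w$)
$S{\left(N,h \right)} = -20 + 3 N$
$S{\left(a{\left(15 \right)},D \right)} - -33395 = \left(-20 + 3 \sqrt{1 + 15}\right) - -33395 = \left(-20 + 3 \sqrt{16}\right) + 33395 = \left(-20 + 3 \cdot 4\right) + 33395 = \left(-20 + 12\right) + 33395 = -8 + 33395 = 33387$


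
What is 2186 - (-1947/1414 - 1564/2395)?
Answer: 7409829141/3386530 ≈ 2188.0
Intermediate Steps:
2186 - (-1947/1414 - 1564/2395) = 2186 - 1*(-6874561/3386530) = 2186 + 6874561/3386530 = 7409829141/3386530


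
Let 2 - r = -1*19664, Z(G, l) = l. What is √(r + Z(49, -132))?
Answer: √19534 ≈ 139.76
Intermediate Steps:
r = 19666 (r = 2 - (-1)*19664 = 2 - 1*(-19664) = 2 + 19664 = 19666)
√(r + Z(49, -132)) = √(19666 - 132) = √19534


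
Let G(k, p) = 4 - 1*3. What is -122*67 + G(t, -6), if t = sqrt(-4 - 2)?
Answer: -8173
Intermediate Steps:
t = I*sqrt(6) (t = sqrt(-6) = I*sqrt(6) ≈ 2.4495*I)
G(k, p) = 1 (G(k, p) = 4 - 3 = 1)
-122*67 + G(t, -6) = -122*67 + 1 = -8174 + 1 = -8173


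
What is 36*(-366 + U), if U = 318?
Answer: -1728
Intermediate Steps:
36*(-366 + U) = 36*(-366 + 318) = 36*(-48) = -1728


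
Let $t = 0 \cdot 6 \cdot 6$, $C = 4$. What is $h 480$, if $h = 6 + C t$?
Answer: $2880$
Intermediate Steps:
$t = 0$ ($t = 0 \cdot 6 = 0$)
$h = 6$ ($h = 6 + 4 \cdot 0 = 6 + 0 = 6$)
$h 480 = 6 \cdot 480 = 2880$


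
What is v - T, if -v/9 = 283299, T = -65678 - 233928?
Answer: -2250085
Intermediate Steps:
T = -299606
v = -2549691 (v = -9*283299 = -2549691)
v - T = -2549691 - 1*(-299606) = -2549691 + 299606 = -2250085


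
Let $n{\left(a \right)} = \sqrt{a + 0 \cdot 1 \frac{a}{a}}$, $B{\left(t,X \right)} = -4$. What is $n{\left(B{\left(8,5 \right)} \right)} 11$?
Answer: $22 i \approx 22.0 i$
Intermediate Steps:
$n{\left(a \right)} = \sqrt{a}$ ($n{\left(a \right)} = \sqrt{a + 0 \cdot 1} = \sqrt{a + 0} = \sqrt{a}$)
$n{\left(B{\left(8,5 \right)} \right)} 11 = \sqrt{-4} \cdot 11 = 2 i 11 = 22 i$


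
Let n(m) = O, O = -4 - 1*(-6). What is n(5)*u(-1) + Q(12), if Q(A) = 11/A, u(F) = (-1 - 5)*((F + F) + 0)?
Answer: 299/12 ≈ 24.917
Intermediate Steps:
O = 2 (O = -4 + 6 = 2)
n(m) = 2
u(F) = -12*F (u(F) = -6*(2*F + 0) = -12*F)
n(5)*u(-1) + Q(12) = 2*(-12*(-1)) + 11/12 = 2*12 + 11*(1/12) = 24 + 11/12 = 299/12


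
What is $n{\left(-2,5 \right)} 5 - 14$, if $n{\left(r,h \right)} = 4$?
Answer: $6$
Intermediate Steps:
$n{\left(-2,5 \right)} 5 - 14 = 4 \cdot 5 - 14 = 20 - 14 = 6$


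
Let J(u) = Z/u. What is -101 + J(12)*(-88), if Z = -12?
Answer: -13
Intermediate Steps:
J(u) = -12/u
-101 + J(12)*(-88) = -101 - 12/12*(-88) = -101 - 12*1/12*(-88) = -101 - 1*(-88) = -101 + 88 = -13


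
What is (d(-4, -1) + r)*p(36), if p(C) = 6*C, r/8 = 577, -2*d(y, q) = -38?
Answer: 1001160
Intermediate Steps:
d(y, q) = 19 (d(y, q) = -½*(-38) = 19)
r = 4616 (r = 8*577 = 4616)
(d(-4, -1) + r)*p(36) = (19 + 4616)*(6*36) = 4635*216 = 1001160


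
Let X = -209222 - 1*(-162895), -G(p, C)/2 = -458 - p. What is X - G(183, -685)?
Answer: -47609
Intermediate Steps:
G(p, C) = 916 + 2*p (G(p, C) = -2*(-458 - p) = 916 + 2*p)
X = -46327 (X = -209222 + 162895 = -46327)
X - G(183, -685) = -46327 - (916 + 2*183) = -46327 - (916 + 366) = -46327 - 1*1282 = -46327 - 1282 = -47609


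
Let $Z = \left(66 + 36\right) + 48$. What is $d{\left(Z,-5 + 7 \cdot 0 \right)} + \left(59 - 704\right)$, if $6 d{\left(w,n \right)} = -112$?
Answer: $- \frac{1991}{3} \approx -663.67$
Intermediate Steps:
$Z = 150$ ($Z = 102 + 48 = 150$)
$d{\left(w,n \right)} = - \frac{56}{3}$ ($d{\left(w,n \right)} = \frac{1}{6} \left(-112\right) = - \frac{56}{3}$)
$d{\left(Z,-5 + 7 \cdot 0 \right)} + \left(59 - 704\right) = - \frac{56}{3} + \left(59 - 704\right) = - \frac{56}{3} - 645 = - \frac{1991}{3}$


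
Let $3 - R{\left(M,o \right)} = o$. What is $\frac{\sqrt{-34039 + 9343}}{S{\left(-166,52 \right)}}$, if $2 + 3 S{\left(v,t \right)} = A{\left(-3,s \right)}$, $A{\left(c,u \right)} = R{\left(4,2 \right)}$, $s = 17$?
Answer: $- 126 i \sqrt{14} \approx - 471.45 i$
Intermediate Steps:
$R{\left(M,o \right)} = 3 - o$
$A{\left(c,u \right)} = 1$ ($A{\left(c,u \right)} = 3 - 2 = 1$)
$S{\left(v,t \right)} = - \frac{1}{3}$ ($S{\left(v,t \right)} = - \frac{2}{3} + \frac{1}{3} \cdot 1 = - \frac{2}{3} + \frac{1}{3} = - \frac{1}{3}$)
$\frac{\sqrt{-34039 + 9343}}{S{\left(-166,52 \right)}} = \frac{\sqrt{-34039 + 9343}}{- \frac{1}{3}} = \sqrt{-24696} \left(-3\right) = 42 i \sqrt{14} \left(-3\right) = - 126 i \sqrt{14}$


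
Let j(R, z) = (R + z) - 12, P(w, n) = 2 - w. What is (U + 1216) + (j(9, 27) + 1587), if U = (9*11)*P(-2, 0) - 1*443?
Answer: 2780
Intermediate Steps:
j(R, z) = -12 + R + z
U = -47 (U = (9*11)*(2 - 1*(-2)) - 1*443 = 99*(2 + 2) - 443 = 99*4 - 443 = 396 - 443 = -47)
(U + 1216) + (j(9, 27) + 1587) = (-47 + 1216) + ((-12 + 9 + 27) + 1587) = 1169 + (24 + 1587) = 1169 + 1611 = 2780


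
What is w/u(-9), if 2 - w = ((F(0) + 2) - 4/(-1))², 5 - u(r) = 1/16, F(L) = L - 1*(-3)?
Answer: -16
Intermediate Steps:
F(L) = 3 + L (F(L) = L + 3 = 3 + L)
u(r) = 79/16 (u(r) = 5 - 1/16 = 79/16)
w = -79 (w = 2 - (((3 + 0) + 2) - 4/(-1))² = 2 - ((3 + 2) - 4*(-1))² = 2 - (5 + 4)² = 2 - 1*9² = 2 - 1*81 = 2 - 81 = -79)
w/u(-9) = -79/79/16 = -79*16/79 = -16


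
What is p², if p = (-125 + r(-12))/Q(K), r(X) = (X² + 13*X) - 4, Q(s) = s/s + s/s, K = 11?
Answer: 19881/4 ≈ 4970.3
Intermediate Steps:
Q(s) = 2 (Q(s) = 1 + 1 = 2)
r(X) = -4 + X² + 13*X
p = -141/2 (p = (-125 + (-4 + (-12)² + 13*(-12)))/2 = (-125 + (-4 + 144 - 156))*(½) = (-125 - 16)*(½) = -141*½ = -141/2 ≈ -70.500)
p² = (-141/2)² = 19881/4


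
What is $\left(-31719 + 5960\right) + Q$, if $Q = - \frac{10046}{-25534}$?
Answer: $- \frac{328860130}{12767} \approx -25759.0$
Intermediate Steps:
$Q = \frac{5023}{12767}$ ($Q = \left(-10046\right) \left(- \frac{1}{25534}\right) = \frac{5023}{12767} \approx 0.39344$)
$\left(-31719 + 5960\right) + Q = \left(-31719 + 5960\right) + \frac{5023}{12767} = -25759 + \frac{5023}{12767} = - \frac{328860130}{12767}$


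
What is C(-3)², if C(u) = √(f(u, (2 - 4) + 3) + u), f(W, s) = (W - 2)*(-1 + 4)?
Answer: -18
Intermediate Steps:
f(W, s) = -6 + 3*W (f(W, s) = (-2 + W)*3 = -6 + 3*W)
C(u) = √(-6 + 4*u) (C(u) = √((-6 + 3*u) + u) = √(-6 + 4*u))
C(-3)² = (√(-6 + 4*(-3)))² = (√(-6 - 12))² = (√(-18))² = (3*I*√2)² = -18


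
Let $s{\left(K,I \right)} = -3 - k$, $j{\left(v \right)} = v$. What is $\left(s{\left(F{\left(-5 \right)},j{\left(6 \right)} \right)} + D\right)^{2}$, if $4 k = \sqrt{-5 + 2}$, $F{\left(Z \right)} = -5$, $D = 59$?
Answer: $\frac{\left(224 - i \sqrt{3}\right)^{2}}{16} \approx 3135.8 - 48.497 i$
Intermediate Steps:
$k = \frac{i \sqrt{3}}{4}$ ($k = \frac{\sqrt{-5 + 2}}{4} = \frac{\sqrt{-3}}{4} = \frac{i \sqrt{3}}{4} \approx 0.43301 i$)
$s{\left(K,I \right)} = -3 - \frac{i \sqrt{3}}{4}$
$\left(s{\left(F{\left(-5 \right)},j{\left(6 \right)} \right)} + D\right)^{2} = \left(\left(-3 - \frac{i \sqrt{3}}{4}\right) + 59\right)^{2} = \left(56 - \frac{i \sqrt{3}}{4}\right)^{2}$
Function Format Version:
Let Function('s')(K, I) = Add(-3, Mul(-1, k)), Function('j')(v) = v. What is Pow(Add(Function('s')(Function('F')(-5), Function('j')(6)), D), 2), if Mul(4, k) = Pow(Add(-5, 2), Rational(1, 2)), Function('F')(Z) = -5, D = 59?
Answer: Mul(Rational(1, 16), Pow(Add(224, Mul(-1, I, Pow(3, Rational(1, 2)))), 2)) ≈ Add(3135.8, Mul(-48.497, I))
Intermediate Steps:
k = Mul(Rational(1, 4), I, Pow(3, Rational(1, 2))) (k = Mul(Rational(1, 4), Pow(Add(-5, 2), Rational(1, 2))) = Mul(Rational(1, 4), Pow(-3, Rational(1, 2))) = Mul(Rational(1, 4), Mul(I, Pow(3, Rational(1, 2)))) = Mul(Rational(1, 4), I, Pow(3, Rational(1, 2))) ≈ Mul(0.43301, I))
Function('s')(K, I) = Add(-3, Mul(Rational(-1, 4), I, Pow(3, Rational(1, 2)))) (Function('s')(K, I) = Add(-3, Mul(-1, Mul(Rational(1, 4), I, Pow(3, Rational(1, 2))))) = Add(-3, Mul(Rational(-1, 4), I, Pow(3, Rational(1, 2)))))
Pow(Add(Function('s')(Function('F')(-5), Function('j')(6)), D), 2) = Pow(Add(Add(-3, Mul(Rational(-1, 4), I, Pow(3, Rational(1, 2)))), 59), 2) = Pow(Add(56, Mul(Rational(-1, 4), I, Pow(3, Rational(1, 2)))), 2)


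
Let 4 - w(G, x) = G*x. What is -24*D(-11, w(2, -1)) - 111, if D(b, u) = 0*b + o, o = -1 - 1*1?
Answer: -63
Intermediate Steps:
w(G, x) = 4 - G*x
o = -2 (o = -1 - 1 = -2)
D(b, u) = -2 (D(b, u) = 0*b - 2 = 0 - 2 = -2)
-24*D(-11, w(2, -1)) - 111 = -24*(-2) - 111 = 48 - 111 = -63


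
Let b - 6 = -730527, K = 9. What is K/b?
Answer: -1/81169 ≈ -1.2320e-5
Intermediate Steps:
b = -730521 (b = 6 - 730527 = -730521)
K/b = 9/(-730521) = 9*(-1/730521) = -1/81169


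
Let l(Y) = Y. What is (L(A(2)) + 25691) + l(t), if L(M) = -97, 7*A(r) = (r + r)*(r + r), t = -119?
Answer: 25475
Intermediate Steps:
A(r) = 4*r²/7 (A(r) = ((r + r)*(r + r))/7 = ((2*r)*(2*r))/7 = (4*r²)/7 = 4*r²/7)
(L(A(2)) + 25691) + l(t) = (-97 + 25691) - 119 = 25594 - 119 = 25475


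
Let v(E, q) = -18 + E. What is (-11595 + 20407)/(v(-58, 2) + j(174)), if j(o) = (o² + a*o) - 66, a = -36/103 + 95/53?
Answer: 12026177/41468026 ≈ 0.29001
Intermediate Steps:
a = 7877/5459 (a = -36*1/103 + 95*(1/53) = -36/103 + 95/53 = 7877/5459 ≈ 1.4429)
j(o) = -66 + o² + 7877*o/5459 (j(o) = (o² + 7877*o/5459) - 66 = -66 + o² + 7877*o/5459)
(-11595 + 20407)/(v(-58, 2) + j(174)) = (-11595 + 20407)/((-18 - 58) + (-66 + 174² + (7877/5459)*174)) = 8812/(-76 + (-66 + 30276 + 1370598/5459)) = 8812/(-76 + 166286988/5459) = 8812/(165872104/5459) = 8812*(5459/165872104) = 12026177/41468026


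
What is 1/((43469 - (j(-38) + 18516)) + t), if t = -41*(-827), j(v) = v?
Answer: 1/58898 ≈ 1.6979e-5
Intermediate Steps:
t = 33907
1/((43469 - (j(-38) + 18516)) + t) = 1/((43469 - (-38 + 18516)) + 33907) = 1/((43469 - 1*18478) + 33907) = 1/((43469 - 18478) + 33907) = 1/(24991 + 33907) = 1/58898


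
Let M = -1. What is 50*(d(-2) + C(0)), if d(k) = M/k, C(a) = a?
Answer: 25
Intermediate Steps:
d(k) = -1/k
50*(d(-2) + C(0)) = 50*(-1/(-2) + 0) = 50*(-1*(-1/2) + 0) = 50*(1/2 + 0) = 50*(1/2) = 25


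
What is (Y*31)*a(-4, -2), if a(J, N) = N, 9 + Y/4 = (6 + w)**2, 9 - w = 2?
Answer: -39680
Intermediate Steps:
w = 7 (w = 9 - 1*2 = 9 - 2 = 7)
Y = 640 (Y = -36 + 4*(6 + 7)**2 = -36 + 4*13**2 = -36 + 4*169 = -36 + 676 = 640)
(Y*31)*a(-4, -2) = (640*31)*(-2) = 19840*(-2) = -39680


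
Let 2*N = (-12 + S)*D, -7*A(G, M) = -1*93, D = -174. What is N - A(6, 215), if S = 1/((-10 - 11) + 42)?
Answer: 7186/7 ≈ 1026.6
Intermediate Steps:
S = 1/21 (S = 1/(-21 + 42) = 1/21 ≈ 0.047619)
A(G, M) = 93/7 (A(G, M) = -(-1)*93/7 = -⅐*(-93) = 93/7)
N = 7279/7 (N = ((-12 + 1/21)*(-174))/2 = (-251/21*(-174))/2 = (½)*(14558/7) = 7279/7 ≈ 1039.9)
N - A(6, 215) = 7279/7 - 1*93/7 = 7279/7 - 93/7 = 7186/7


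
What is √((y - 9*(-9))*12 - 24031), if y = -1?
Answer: I*√23071 ≈ 151.89*I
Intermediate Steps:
√((y - 9*(-9))*12 - 24031) = √((-1 - 9*(-9))*12 - 24031) = √((-1 + 81)*12 - 24031) = √(80*12 - 24031) = √(960 - 24031) = √(-23071) = I*√23071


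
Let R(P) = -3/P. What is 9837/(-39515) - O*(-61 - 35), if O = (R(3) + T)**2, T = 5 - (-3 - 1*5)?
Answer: 546245523/39515 ≈ 13824.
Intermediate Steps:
T = 13 (T = 5 - (-3 - 5) = 5 - 1*(-8) = 5 + 8 = 13)
O = 144 (O = (-3/3 + 13)**2 = (-3*1/3 + 13)**2 = (-1 + 13)**2 = 12**2 = 144)
9837/(-39515) - O*(-61 - 35) = 9837/(-39515) - 144*(-61 - 35) = 9837*(-1/39515) - 144*(-96) = -9837/39515 - 1*(-13824) = -9837/39515 + 13824 = 546245523/39515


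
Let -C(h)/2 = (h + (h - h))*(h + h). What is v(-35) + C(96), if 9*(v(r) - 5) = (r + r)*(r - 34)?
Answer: -108967/3 ≈ -36322.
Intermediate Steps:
v(r) = 5 + 2*r*(-34 + r)/9 (v(r) = 5 + ((r + r)*(r - 34))/9 = 5 + ((2*r)*(-34 + r))/9 = 5 + (2*r*(-34 + r))/9 = 5 + 2*r*(-34 + r)/9)
C(h) = -4*h² (C(h) = -2*(h + (h - h))*(h + h) = -2*(h + 0)*2*h = -2*h*2*h = -4*h²)
v(-35) + C(96) = (5 - 68/9*(-35) + (2/9)*(-35)²) - 4*96² = (5 + 2380/9 + (2/9)*1225) - 4*9216 = (5 + 2380/9 + 2450/9) - 36864 = 1625/3 - 36864 = -108967/3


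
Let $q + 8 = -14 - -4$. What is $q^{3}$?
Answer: $-5832$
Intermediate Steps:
$q = -18$ ($q = -8 - 10 = -18$)
$q^{3} = \left(-18\right)^{3} = -5832$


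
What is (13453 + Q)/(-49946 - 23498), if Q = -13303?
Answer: -75/36722 ≈ -0.0020424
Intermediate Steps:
(13453 + Q)/(-49946 - 23498) = (13453 - 13303)/(-49946 - 23498) = 150/(-73444) = 150*(-1/73444) = -75/36722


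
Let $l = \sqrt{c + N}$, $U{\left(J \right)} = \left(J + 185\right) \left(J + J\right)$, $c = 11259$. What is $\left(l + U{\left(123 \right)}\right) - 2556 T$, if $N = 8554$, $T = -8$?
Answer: $96216 + \sqrt{19813} \approx 96357.0$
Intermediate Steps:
$U{\left(J \right)} = 2 J \left(185 + J\right)$ ($U{\left(J \right)} = \left(185 + J\right) 2 J = 2 J \left(185 + J\right)$)
$l = \sqrt{19813}$ ($l = \sqrt{11259 + 8554} = \sqrt{19813} \approx 140.76$)
$\left(l + U{\left(123 \right)}\right) - 2556 T = \left(\sqrt{19813} + 2 \cdot 123 \left(185 + 123\right)\right) - -20448 = \left(\sqrt{19813} + 2 \cdot 123 \cdot 308\right) + 20448 = \left(\sqrt{19813} + 75768\right) + 20448 = \left(75768 + \sqrt{19813}\right) + 20448 = 96216 + \sqrt{19813}$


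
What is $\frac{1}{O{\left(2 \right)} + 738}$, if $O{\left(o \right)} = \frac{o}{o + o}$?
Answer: $\frac{2}{1477} \approx 0.0013541$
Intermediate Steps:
$O{\left(o \right)} = \frac{1}{2}$ ($O{\left(o \right)} = \frac{o}{2 o} = \frac{1}{2 o} o = \frac{1}{2}$)
$\frac{1}{O{\left(2 \right)} + 738} = \frac{1}{\frac{1}{2} + 738} = \frac{1}{\frac{1477}{2}} = \frac{2}{1477}$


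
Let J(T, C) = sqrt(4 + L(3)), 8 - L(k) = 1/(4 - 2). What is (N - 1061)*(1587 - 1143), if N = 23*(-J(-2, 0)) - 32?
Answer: -485292 - 5106*sqrt(46) ≈ -5.1992e+5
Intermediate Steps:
L(k) = 15/2 (L(k) = 8 - 1/(4 - 2) = 8 - 1/2 = 15/2)
J(T, C) = sqrt(46)/2 (J(T, C) = sqrt(4 + 15/2) = sqrt(23/2) = sqrt(46)/2)
N = -32 - 23*sqrt(46)/2 (N = 23*(-sqrt(46)/2) - 32 = -23*sqrt(46)/2 - 32 = -32 - 23*sqrt(46)/2 ≈ -110.00)
(N - 1061)*(1587 - 1143) = ((-32 - 23*sqrt(46)/2) - 1061)*(1587 - 1143) = (-1093 - 23*sqrt(46)/2)*444 = -485292 - 5106*sqrt(46)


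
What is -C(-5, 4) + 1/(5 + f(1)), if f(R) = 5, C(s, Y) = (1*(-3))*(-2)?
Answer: -59/10 ≈ -5.9000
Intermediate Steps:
C(s, Y) = 6 (C(s, Y) = -3*(-2) = 6)
-C(-5, 4) + 1/(5 + f(1)) = -1*6 + 1/(5 + 5) = -6 + 1/10 = -6 + ⅒ = -59/10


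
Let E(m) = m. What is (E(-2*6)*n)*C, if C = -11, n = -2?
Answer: -264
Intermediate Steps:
(E(-2*6)*n)*C = (-2*6*(-2))*(-11) = -12*(-2)*(-11) = 24*(-11) = -264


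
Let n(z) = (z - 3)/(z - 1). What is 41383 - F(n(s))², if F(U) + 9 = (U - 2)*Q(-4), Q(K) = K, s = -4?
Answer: 1033486/25 ≈ 41339.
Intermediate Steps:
n(z) = (-3 + z)/(-1 + z)
F(U) = -1 - 4*U (F(U) = -9 + (U - 2)*(-4) = -9 + (-2 + U)*(-4) = -9 + (8 - 4*U) = -1 - 4*U)
41383 - F(n(s))² = 41383 - (-1 - 4*(-3 - 4)/(-1 - 4))² = 41383 - (-1 - 4*(-7)/(-5))² = 41383 - (-1 - (-4)*(-7)/5)² = 41383 - (-1 - 4*7/5)² = 41383 - (-1 - 28/5)² = 41383 - (-33/5)² = 41383 - 1*1089/25 = 41383 - 1089/25 = 1033486/25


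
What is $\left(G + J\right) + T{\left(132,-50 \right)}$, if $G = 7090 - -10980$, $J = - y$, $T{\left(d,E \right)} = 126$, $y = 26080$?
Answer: $-7884$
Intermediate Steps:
$J = -26080$ ($J = \left(-1\right) 26080 = -26080$)
$G = 18070$ ($G = 7090 + 10980 = 18070$)
$\left(G + J\right) + T{\left(132,-50 \right)} = \left(18070 - 26080\right) + 126 = -8010 + 126 = -7884$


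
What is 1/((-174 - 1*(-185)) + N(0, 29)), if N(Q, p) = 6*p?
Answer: 1/185 ≈ 0.0054054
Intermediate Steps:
1/((-174 - 1*(-185)) + N(0, 29)) = 1/((-174 - 1*(-185)) + 6*29) = 1/((-174 + 185) + 174) = 1/(11 + 174) = 1/185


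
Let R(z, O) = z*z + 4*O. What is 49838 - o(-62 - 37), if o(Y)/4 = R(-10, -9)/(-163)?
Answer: 8123850/163 ≈ 49840.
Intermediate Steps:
R(z, O) = z² + 4*O
o(Y) = -256/163 (o(Y) = 4*(((-10)² + 4*(-9))/(-163)) = 4*((100 - 36)*(-1/163)) = 4*(64*(-1/163)) = 4*(-64/163) = -256/163)
49838 - o(-62 - 37) = 49838 - 1*(-256/163) = 49838 + 256/163 = 8123850/163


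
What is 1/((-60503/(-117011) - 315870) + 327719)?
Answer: 6883/81560226 ≈ 8.4392e-5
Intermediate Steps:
1/((-60503/(-117011) - 315870) + 327719) = 1/((-60503*(-1/117011) - 315870) + 327719) = 1/((3559/6883 - 315870) + 327719) = 1/(-2174129651/6883 + 327719) = 1/(81560226/6883) = 6883/81560226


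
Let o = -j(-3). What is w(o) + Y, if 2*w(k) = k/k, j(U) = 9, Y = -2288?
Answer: -4575/2 ≈ -2287.5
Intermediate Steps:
o = -9 (o = -1*9 = -9)
w(k) = 1/2 (w(k) = (k/k)/2 = (1/2)*1 = 1/2)
w(o) + Y = 1/2 - 2288 = -4575/2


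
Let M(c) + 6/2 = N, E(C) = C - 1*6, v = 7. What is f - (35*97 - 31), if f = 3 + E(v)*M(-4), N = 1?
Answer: -3363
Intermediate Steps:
E(C) = -6 + C (E(C) = C - 6 = -6 + C)
M(c) = -2 (M(c) = -3 + 1 = -2)
f = 1 (f = 3 + (-6 + 7)*(-2) = 3 + 1*(-2) = 3 - 2 = 1)
f - (35*97 - 31) = 1 - (35*97 - 31) = 1 - (3395 - 31) = 1 - 1*3364 = 1 - 3364 = -3363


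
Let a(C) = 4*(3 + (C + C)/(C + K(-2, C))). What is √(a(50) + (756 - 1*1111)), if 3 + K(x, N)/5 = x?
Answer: I*√327 ≈ 18.083*I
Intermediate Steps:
K(x, N) = -15 + 5*x
a(C) = 12 + 8*C/(-25 + C) (a(C) = 4*(3 + (C + C)/(C + (-15 + 5*(-2)))) = 4*(3 + (2*C)/(C + (-15 - 10))) = 4*(3 + (2*C)/(C - 25)) = 4*(3 + (2*C)/(-25 + C)) = 4*(3 + 2*C/(-25 + C)) = 12 + 8*C/(-25 + C))
√(a(50) + (756 - 1*1111)) = √(20*(-15 + 50)/(-25 + 50) + (756 - 1*1111)) = √(20*35/25 + (756 - 1111)) = √(20*(1/25)*35 - 355) = √(28 - 355) = √(-327) = I*√327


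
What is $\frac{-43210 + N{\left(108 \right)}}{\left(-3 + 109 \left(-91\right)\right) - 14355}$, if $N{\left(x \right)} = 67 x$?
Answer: $\frac{35974}{24277} \approx 1.4818$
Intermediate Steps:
$\frac{-43210 + N{\left(108 \right)}}{\left(-3 + 109 \left(-91\right)\right) - 14355} = \frac{-43210 + 67 \cdot 108}{\left(-3 + 109 \left(-91\right)\right) - 14355} = \frac{-43210 + 7236}{\left(-3 - 9919\right) - 14355} = - \frac{35974}{-9922 - 14355} = - \frac{35974}{-24277} = \left(-35974\right) \left(- \frac{1}{24277}\right) = \frac{35974}{24277}$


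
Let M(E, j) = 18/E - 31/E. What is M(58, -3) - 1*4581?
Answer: -265711/58 ≈ -4581.2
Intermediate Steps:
M(E, j) = -13/E
M(58, -3) - 1*4581 = -13/58 - 1*4581 = -13*1/58 - 4581 = -13/58 - 4581 = -265711/58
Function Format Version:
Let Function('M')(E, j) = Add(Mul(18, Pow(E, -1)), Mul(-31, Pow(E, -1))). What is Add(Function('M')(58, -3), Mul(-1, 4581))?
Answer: Rational(-265711, 58) ≈ -4581.2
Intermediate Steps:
Function('M')(E, j) = Mul(-13, Pow(E, -1))
Add(Function('M')(58, -3), Mul(-1, 4581)) = Add(Mul(-13, Pow(58, -1)), Mul(-1, 4581)) = Add(Mul(-13, Rational(1, 58)), -4581) = Add(Rational(-13, 58), -4581) = Rational(-265711, 58)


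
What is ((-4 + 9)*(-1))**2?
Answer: 25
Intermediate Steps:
((-4 + 9)*(-1))**2 = (5*(-1))**2 = (-5)**2 = 25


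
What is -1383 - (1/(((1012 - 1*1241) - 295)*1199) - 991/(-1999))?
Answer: -1737565129809/1255923724 ≈ -1383.5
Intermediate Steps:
-1383 - (1/(((1012 - 1*1241) - 295)*1199) - 991/(-1999)) = -1383 - ((1/1199)/((1012 - 1241) - 295) - 991*(-1/1999)) = -1383 - ((1/1199)/(-229 - 295) + 991/1999) = -1383 - ((1/1199)/(-524) + 991/1999) = -1383 - (-1/524*1/1199 + 991/1999) = -1383 - (-1/628276 + 991/1999) = -1383 - 1*622619517/1255923724 = -1383 - 622619517/1255923724 = -1737565129809/1255923724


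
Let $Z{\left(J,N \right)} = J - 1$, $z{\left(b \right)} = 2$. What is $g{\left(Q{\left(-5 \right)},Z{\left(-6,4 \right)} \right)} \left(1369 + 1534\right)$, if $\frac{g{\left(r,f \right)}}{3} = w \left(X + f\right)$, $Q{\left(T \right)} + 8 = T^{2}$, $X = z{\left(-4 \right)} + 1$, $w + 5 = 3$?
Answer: $69672$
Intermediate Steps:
$w = -2$ ($w = -5 + 3 = -2$)
$Z{\left(J,N \right)} = -1 + J$
$X = 3$ ($X = 2 + 1 = 3$)
$Q{\left(T \right)} = -8 + T^{2}$
$g{\left(r,f \right)} = -18 - 6 f$ ($g{\left(r,f \right)} = 3 \left(- 2 \left(3 + f\right)\right) = 3 \left(-6 - 2 f\right) = -18 - 6 f$)
$g{\left(Q{\left(-5 \right)},Z{\left(-6,4 \right)} \right)} \left(1369 + 1534\right) = \left(-18 - 6 \left(-1 - 6\right)\right) \left(1369 + 1534\right) = \left(-18 - -42\right) 2903 = \left(-18 + 42\right) 2903 = 24 \cdot 2903 = 69672$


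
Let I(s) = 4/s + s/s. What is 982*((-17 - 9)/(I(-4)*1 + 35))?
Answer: -25532/35 ≈ -729.49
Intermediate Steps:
I(s) = 1 + 4/s (I(s) = 4/s + 1 = 1 + 4/s)
982*((-17 - 9)/(I(-4)*1 + 35)) = 982*((-17 - 9)/(((4 - 4)/(-4))*1 + 35)) = 982*(-26/(-1/4*0*1 + 35)) = 982*(-26/(0*1 + 35)) = 982*(-26/(0 + 35)) = 982*(-26/35) = -25532/35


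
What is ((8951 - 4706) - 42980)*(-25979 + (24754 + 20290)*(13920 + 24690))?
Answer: -67364924020835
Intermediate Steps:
((8951 - 4706) - 42980)*(-25979 + (24754 + 20290)*(13920 + 24690)) = (4245 - 42980)*(-25979 + 45044*38610) = -38735*(-25979 + 1739148840) = -38735*1739122861 = -67364924020835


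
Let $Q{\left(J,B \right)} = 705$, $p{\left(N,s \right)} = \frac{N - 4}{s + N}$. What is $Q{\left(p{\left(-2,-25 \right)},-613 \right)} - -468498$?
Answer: $469203$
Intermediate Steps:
$p{\left(N,s \right)} = \frac{-4 + N}{N + s}$
$Q{\left(p{\left(-2,-25 \right)},-613 \right)} - -468498 = 705 - -468498 = 705 + 468498 = 469203$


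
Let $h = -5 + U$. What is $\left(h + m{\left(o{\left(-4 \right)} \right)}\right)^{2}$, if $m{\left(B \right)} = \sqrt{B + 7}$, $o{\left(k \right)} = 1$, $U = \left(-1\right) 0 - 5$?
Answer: $108 - 40 \sqrt{2} \approx 51.431$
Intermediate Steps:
$U = -5$ ($U = 0 - 5 = -5$)
$m{\left(B \right)} = \sqrt{7 + B}$
$h = -10$ ($h = -5 - 5 = -10$)
$\left(h + m{\left(o{\left(-4 \right)} \right)}\right)^{2} = \left(-10 + \sqrt{7 + 1}\right)^{2} = \left(-10 + \sqrt{8}\right)^{2} = \left(-10 + 2 \sqrt{2}\right)^{2}$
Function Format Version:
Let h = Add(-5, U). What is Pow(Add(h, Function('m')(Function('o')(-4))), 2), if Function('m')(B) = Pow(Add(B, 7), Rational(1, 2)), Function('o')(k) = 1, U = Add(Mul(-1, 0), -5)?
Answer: Add(108, Mul(-40, Pow(2, Rational(1, 2)))) ≈ 51.431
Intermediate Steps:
U = -5 (U = Add(0, -5) = -5)
Function('m')(B) = Pow(Add(7, B), Rational(1, 2))
h = -10 (h = Add(-5, -5) = -10)
Pow(Add(h, Function('m')(Function('o')(-4))), 2) = Pow(Add(-10, Pow(Add(7, 1), Rational(1, 2))), 2) = Pow(Add(-10, Pow(8, Rational(1, 2))), 2) = Pow(Add(-10, Mul(2, Pow(2, Rational(1, 2)))), 2)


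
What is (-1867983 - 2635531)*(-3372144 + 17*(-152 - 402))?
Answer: 15228911808868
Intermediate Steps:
(-1867983 - 2635531)*(-3372144 + 17*(-152 - 402)) = -4503514*(-3372144 + 17*(-554)) = -4503514*(-3372144 - 9418) = -4503514*(-3381562) = 15228911808868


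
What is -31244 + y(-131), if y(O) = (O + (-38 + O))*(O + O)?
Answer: 47356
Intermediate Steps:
y(O) = 2*O*(-38 + 2*O) (y(O) = (-38 + 2*O)*(2*O) = 2*O*(-38 + 2*O))
-31244 + y(-131) = -31244 + 4*(-131)*(-19 - 131) = -31244 + 4*(-131)*(-150) = -31244 + 78600 = 47356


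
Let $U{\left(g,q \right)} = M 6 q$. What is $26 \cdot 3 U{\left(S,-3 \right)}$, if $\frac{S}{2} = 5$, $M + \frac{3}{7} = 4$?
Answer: $- \frac{35100}{7} \approx -5014.3$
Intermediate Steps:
$M = \frac{25}{7}$ ($M = - \frac{3}{7} + 4 = \frac{25}{7} \approx 3.5714$)
$S = 10$ ($S = 2 \cdot 5 = 10$)
$U{\left(g,q \right)} = \frac{150 q}{7}$ ($U{\left(g,q \right)} = \frac{25}{7} \cdot 6 q = \frac{150 q}{7}$)
$26 \cdot 3 U{\left(S,-3 \right)} = 26 \cdot 3 \cdot \frac{150}{7} \left(-3\right) = 78 \left(- \frac{450}{7}\right) = - \frac{35100}{7}$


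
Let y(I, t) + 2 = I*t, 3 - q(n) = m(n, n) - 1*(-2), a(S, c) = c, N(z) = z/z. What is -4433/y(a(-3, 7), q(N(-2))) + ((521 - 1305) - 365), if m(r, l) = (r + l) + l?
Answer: -13951/16 ≈ -871.94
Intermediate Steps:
N(z) = 1
m(r, l) = r + 2*l (m(r, l) = (l + r) + l = r + 2*l)
q(n) = 1 - 3*n (q(n) = 3 - ((n + 2*n) - 1*(-2)) = 3 - (3*n + 2) = 3 - (2 + 3*n) = 3 + (-2 - 3*n) = 1 - 3*n)
y(I, t) = -2 + I*t
-4433/y(a(-3, 7), q(N(-2))) + ((521 - 1305) - 365) = -4433/(-2 + 7*(1 - 3*1)) + ((521 - 1305) - 365) = -4433/(-2 + 7*(1 - 3)) + (-784 - 365) = -4433/(-2 + 7*(-2)) - 1149 = -4433/(-2 - 14) - 1149 = -4433/(-16) - 1149 = -4433*(-1/16) - 1149 = 4433/16 - 1149 = -13951/16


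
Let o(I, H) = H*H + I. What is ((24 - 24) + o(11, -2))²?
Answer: 225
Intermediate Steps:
o(I, H) = I + H² (o(I, H) = H² + I = I + H²)
((24 - 24) + o(11, -2))² = ((24 - 24) + (11 + (-2)²))² = (0 + (11 + 4))² = (0 + 15)² = 15² = 225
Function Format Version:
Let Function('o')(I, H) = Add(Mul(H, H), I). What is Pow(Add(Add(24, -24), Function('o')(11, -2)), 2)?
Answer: 225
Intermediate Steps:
Function('o')(I, H) = Add(I, Pow(H, 2)) (Function('o')(I, H) = Add(Pow(H, 2), I) = Add(I, Pow(H, 2)))
Pow(Add(Add(24, -24), Function('o')(11, -2)), 2) = Pow(Add(Add(24, -24), Add(11, Pow(-2, 2))), 2) = Pow(Add(0, Add(11, 4)), 2) = Pow(Add(0, 15), 2) = Pow(15, 2) = 225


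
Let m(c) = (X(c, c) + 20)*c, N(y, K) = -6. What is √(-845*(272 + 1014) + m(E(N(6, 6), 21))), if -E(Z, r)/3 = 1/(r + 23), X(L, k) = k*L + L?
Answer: I*√1018237143781/968 ≈ 1042.4*I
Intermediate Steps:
X(L, k) = L + L*k (X(L, k) = L*k + L = L + L*k)
E(Z, r) = -3/(23 + r) (E(Z, r) = -3/(r + 23) = -3/(23 + r))
m(c) = c*(20 + c*(1 + c)) (m(c) = (c*(1 + c) + 20)*c = (20 + c*(1 + c))*c = c*(20 + c*(1 + c)))
√(-845*(272 + 1014) + m(E(N(6, 6), 21))) = √(-845*(272 + 1014) + (-3/(23 + 21))*(20 + (-3/(23 + 21))*(1 - 3/(23 + 21)))) = √(-845*1286 + (-3/44)*(20 + (-3/44)*(1 - 3/44))) = √(-1086670 + (-3*1/44)*(20 + (-3*1/44)*(1 - 3*1/44))) = √(-1086670 - 3*(20 - 3*(1 - 3/44)/44)/44) = √(-1086670 - 3*(20 - 3/44*41/44)/44) = √(-1086670 - 3*(20 - 123/1936)/44) = √(-1086670 - 3/44*38597/1936) = √(-1086670 - 115791/85184) = √(-92567013071/85184) = I*√1018237143781/968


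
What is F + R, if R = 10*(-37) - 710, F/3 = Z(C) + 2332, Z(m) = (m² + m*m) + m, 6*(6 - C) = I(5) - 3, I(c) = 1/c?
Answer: 463973/75 ≈ 6186.3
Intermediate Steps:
C = 97/15 (C = 6 - (1/5 - 3)/6 = 6 - (⅕ - 3)/6 = 6 - ⅙*(-14/5) = 6 + 7/15 = 97/15 ≈ 6.4667)
Z(m) = m + 2*m² (Z(m) = (m² + m²) + m = 2*m² + m = m + 2*m²)
F = 544973/75 (F = 3*(97*(1 + 2*(97/15))/15 + 2332) = 3*(97*(1 + 194/15)/15 + 2332) = 3*((97/15)*(209/15) + 2332) = 3*(20273/225 + 2332) = 3*(544973/225) = 544973/75 ≈ 7266.3)
R = -1080 (R = -370 - 710 = -1080)
F + R = 544973/75 - 1080 = 463973/75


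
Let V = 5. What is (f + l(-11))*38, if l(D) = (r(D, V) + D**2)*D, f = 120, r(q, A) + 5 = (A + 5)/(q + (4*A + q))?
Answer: -41838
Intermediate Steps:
r(q, A) = -5 + (5 + A)/(2*q + 4*A) (r(q, A) = -5 + (A + 5)/(q + (4*A + q)) = -5 + (5 + A)/(q + (q + 4*A)) = -5 + (5 + A)/(2*q + 4*A))
l(D) = D*(D**2 + (-90 - 10*D)/(2*(10 + D))) (l(D) = ((5 - 19*5 - 10*D)/(2*(D + 2*5)) + D**2)*D = ((5 - 95 - 10*D)/(2*(D + 10)) + D**2)*D = ((-90 - 10*D)/(2*(10 + D)) + D**2)*D = (D**2 + (-90 - 10*D)/(2*(10 + D)))*D = D*(D**2 + (-90 - 10*D)/(2*(10 + D))))
(f + l(-11))*38 = (120 - 11*(-45 - 5*(-11) + (-11)**2*(10 - 11))/(10 - 11))*38 = (120 - 11*(-45 + 55 + 121*(-1))/(-1))*38 = (120 - 11*(-1)*(-45 + 55 - 121))*38 = (120 - 11*(-1)*(-111))*38 = (120 - 1221)*38 = -1101*38 = -41838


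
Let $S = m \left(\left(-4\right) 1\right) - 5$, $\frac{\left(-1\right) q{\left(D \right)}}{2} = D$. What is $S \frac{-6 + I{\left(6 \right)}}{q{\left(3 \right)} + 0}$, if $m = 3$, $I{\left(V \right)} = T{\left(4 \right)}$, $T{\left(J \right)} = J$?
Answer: $- \frac{17}{3} \approx -5.6667$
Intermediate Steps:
$q{\left(D \right)} = - 2 D$
$I{\left(V \right)} = 4$
$S = -17$ ($S = 3 \left(\left(-4\right) 1\right) - 5 = 3 \left(-4\right) - 5 = -12 - 5 = -17$)
$S \frac{-6 + I{\left(6 \right)}}{q{\left(3 \right)} + 0} = - 17 \frac{-6 + 4}{\left(-2\right) 3 + 0} = - 17 \left(- \frac{2}{-6 + 0}\right) = - 17 \left(- \frac{2}{-6}\right) = - 17 \left(\left(-2\right) \left(- \frac{1}{6}\right)\right) = \left(-17\right) \frac{1}{3} = - \frac{17}{3}$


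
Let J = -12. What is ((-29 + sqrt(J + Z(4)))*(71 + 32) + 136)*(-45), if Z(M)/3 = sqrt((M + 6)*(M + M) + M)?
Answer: 128295 - 4635*sqrt(-12 + 6*sqrt(21)) ≈ 1.1005e+5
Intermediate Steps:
Z(M) = 3*sqrt(M + 2*M*(6 + M)) (Z(M) = 3*sqrt((M + 6)*(M + M) + M) = 3*sqrt((6 + M)*(2*M) + M) = 3*sqrt(2*M*(6 + M) + M) = 3*sqrt(M + 2*M*(6 + M)))
((-29 + sqrt(J + Z(4)))*(71 + 32) + 136)*(-45) = ((-29 + sqrt(-12 + 3*sqrt(4*(13 + 2*4))))*(71 + 32) + 136)*(-45) = ((-29 + sqrt(-12 + 3*sqrt(4*(13 + 8))))*103 + 136)*(-45) = ((-29 + sqrt(-12 + 3*sqrt(4*21)))*103 + 136)*(-45) = ((-29 + sqrt(-12 + 3*sqrt(84)))*103 + 136)*(-45) = ((-29 + sqrt(-12 + 3*(2*sqrt(21))))*103 + 136)*(-45) = ((-29 + sqrt(-12 + 6*sqrt(21)))*103 + 136)*(-45) = ((-2987 + 103*sqrt(-12 + 6*sqrt(21))) + 136)*(-45) = (-2851 + 103*sqrt(-12 + 6*sqrt(21)))*(-45) = 128295 - 4635*sqrt(-12 + 6*sqrt(21))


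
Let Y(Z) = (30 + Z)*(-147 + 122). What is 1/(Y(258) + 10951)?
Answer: 1/3751 ≈ 0.00026660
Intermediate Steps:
Y(Z) = -750 - 25*Z (Y(Z) = (30 + Z)*(-25) = -750 - 25*Z)
1/(Y(258) + 10951) = 1/((-750 - 25*258) + 10951) = 1/((-750 - 6450) + 10951) = 1/(-7200 + 10951) = 1/3751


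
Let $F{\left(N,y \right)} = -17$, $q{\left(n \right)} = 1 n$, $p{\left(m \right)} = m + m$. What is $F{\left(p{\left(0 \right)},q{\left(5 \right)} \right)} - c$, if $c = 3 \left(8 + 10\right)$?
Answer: $-71$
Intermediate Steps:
$p{\left(m \right)} = 2 m$
$q{\left(n \right)} = n$
$c = 54$ ($c = 3 \cdot 18 = 54$)
$F{\left(p{\left(0 \right)},q{\left(5 \right)} \right)} - c = -17 - 54 = -71$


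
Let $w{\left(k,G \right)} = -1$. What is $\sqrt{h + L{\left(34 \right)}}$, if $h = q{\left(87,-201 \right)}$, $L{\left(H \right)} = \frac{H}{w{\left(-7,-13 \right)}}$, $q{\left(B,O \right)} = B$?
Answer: $\sqrt{53} \approx 7.2801$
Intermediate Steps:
$L{\left(H \right)} = - H$ ($L{\left(H \right)} = \frac{H}{-1} = H \left(-1\right) = - H$)
$h = 87$
$\sqrt{h + L{\left(34 \right)}} = \sqrt{87 - 34} = \sqrt{53}$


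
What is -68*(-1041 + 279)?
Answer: 51816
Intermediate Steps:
-68*(-1041 + 279) = -68*(-762) = 51816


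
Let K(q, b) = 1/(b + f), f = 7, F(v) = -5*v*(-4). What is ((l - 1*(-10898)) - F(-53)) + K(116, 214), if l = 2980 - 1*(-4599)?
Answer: 4317678/221 ≈ 19537.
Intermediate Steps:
F(v) = 20*v
l = 7579 (l = 2980 + 4599 = 7579)
K(q, b) = 1/(7 + b) (K(q, b) = 1/(b + 7) = 1/(7 + b))
((l - 1*(-10898)) - F(-53)) + K(116, 214) = ((7579 - 1*(-10898)) - 20*(-53)) + 1/(7 + 214) = ((7579 + 10898) - 1*(-1060)) + 1/221 = (18477 + 1060) + 1/221 = 19537 + 1/221 = 4317678/221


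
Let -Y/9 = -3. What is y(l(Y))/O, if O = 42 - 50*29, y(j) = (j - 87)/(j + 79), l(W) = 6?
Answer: 81/119680 ≈ 0.00067681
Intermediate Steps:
Y = 27 (Y = -9*(-3) = 27)
y(j) = (-87 + j)/(79 + j)
O = -1408 (O = 42 - 1450 = -1408)
y(l(Y))/O = ((-87 + 6)/(79 + 6))/(-1408) = (-81/85)*(-1/1408) = ((1/85)*(-81))*(-1/1408) = -81/85*(-1/1408) = 81/119680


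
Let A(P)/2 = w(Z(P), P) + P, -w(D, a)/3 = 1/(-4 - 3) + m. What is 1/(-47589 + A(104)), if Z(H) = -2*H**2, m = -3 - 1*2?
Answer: -7/331451 ≈ -2.1119e-5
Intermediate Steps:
m = -5 (m = -3 - 2 = -5)
w(D, a) = 108/7 (w(D, a) = -3*(1/(-4 - 3) - 5) = -3*(1/(-7) - 5) = -3*(-1/7 - 5) = -3*(-36/7) = 108/7)
A(P) = 216/7 + 2*P (A(P) = 2*(108/7 + P) = 216/7 + 2*P)
1/(-47589 + A(104)) = 1/(-47589 + (216/7 + 2*104)) = 1/(-47589 + (216/7 + 208)) = 1/(-47589 + 1672/7) = 1/(-331451/7) = -7/331451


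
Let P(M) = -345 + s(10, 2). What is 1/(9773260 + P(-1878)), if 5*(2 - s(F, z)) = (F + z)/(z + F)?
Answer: 5/48864584 ≈ 1.0232e-7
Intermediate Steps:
s(F, z) = 9/5 (s(F, z) = 2 - (F + z)/(5*(z + F)) = 2 - (F + z)/(5*(F + z)) = 2 - ⅕*1 = 2 - ⅕ = 9/5)
P(M) = -1716/5 (P(M) = -345 + 9/5 = -1716/5)
1/(9773260 + P(-1878)) = 1/(9773260 - 1716/5) = 1/(48864584/5) = 5/48864584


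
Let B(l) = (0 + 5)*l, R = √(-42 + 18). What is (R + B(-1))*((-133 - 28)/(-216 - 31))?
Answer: -805/247 + 322*I*√6/247 ≈ -3.2591 + 3.1933*I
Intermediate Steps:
R = 2*I*√6 (R = √(-24) = 2*I*√6 ≈ 4.899*I)
B(l) = 5*l
(R + B(-1))*((-133 - 28)/(-216 - 31)) = (2*I*√6 + 5*(-1))*((-133 - 28)/(-216 - 31)) = (2*I*√6 - 5)*(-161/(-247)) = (-5 + 2*I*√6)*(-161*(-1/247)) = (-5 + 2*I*√6)*(161/247) = -805/247 + 322*I*√6/247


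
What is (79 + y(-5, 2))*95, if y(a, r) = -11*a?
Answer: 12730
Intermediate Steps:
(79 + y(-5, 2))*95 = (79 - 11*(-5))*95 = (79 + 55)*95 = 134*95 = 12730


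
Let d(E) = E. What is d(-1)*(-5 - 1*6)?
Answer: 11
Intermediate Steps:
d(-1)*(-5 - 1*6) = -(-5 - 1*6) = -(-5 - 6) = -1*(-11) = 11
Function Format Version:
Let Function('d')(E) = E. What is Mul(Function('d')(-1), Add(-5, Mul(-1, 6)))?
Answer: 11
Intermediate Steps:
Mul(Function('d')(-1), Add(-5, Mul(-1, 6))) = Mul(-1, Add(-5, Mul(-1, 6))) = Mul(-1, Add(-5, -6)) = Mul(-1, -11) = 11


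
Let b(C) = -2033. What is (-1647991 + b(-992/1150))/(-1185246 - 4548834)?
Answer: 22917/79640 ≈ 0.28776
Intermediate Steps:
(-1647991 + b(-992/1150))/(-1185246 - 4548834) = (-1647991 - 2033)/(-1185246 - 4548834) = -1650024/(-5734080) = -1650024*(-1/5734080) = 22917/79640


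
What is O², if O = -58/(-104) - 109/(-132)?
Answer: 1408969/736164 ≈ 1.9139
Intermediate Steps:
O = 1187/858 (O = -58*(-1/104) - 109*(-1/132) = 29/52 + 109/132 = 1187/858 ≈ 1.3834)
O² = (1187/858)² = 1408969/736164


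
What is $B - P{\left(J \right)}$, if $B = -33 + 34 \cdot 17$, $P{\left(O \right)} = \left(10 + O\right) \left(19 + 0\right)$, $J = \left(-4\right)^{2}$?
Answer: $51$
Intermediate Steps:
$J = 16$
$P{\left(O \right)} = 190 + 19 O$ ($P{\left(O \right)} = \left(10 + O\right) 19 = 190 + 19 O$)
$B = 545$ ($B = -33 + 578 = 545$)
$B - P{\left(J \right)} = 545 - \left(190 + 19 \cdot 16\right) = 545 - \left(190 + 304\right) = 545 - 494 = 51$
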